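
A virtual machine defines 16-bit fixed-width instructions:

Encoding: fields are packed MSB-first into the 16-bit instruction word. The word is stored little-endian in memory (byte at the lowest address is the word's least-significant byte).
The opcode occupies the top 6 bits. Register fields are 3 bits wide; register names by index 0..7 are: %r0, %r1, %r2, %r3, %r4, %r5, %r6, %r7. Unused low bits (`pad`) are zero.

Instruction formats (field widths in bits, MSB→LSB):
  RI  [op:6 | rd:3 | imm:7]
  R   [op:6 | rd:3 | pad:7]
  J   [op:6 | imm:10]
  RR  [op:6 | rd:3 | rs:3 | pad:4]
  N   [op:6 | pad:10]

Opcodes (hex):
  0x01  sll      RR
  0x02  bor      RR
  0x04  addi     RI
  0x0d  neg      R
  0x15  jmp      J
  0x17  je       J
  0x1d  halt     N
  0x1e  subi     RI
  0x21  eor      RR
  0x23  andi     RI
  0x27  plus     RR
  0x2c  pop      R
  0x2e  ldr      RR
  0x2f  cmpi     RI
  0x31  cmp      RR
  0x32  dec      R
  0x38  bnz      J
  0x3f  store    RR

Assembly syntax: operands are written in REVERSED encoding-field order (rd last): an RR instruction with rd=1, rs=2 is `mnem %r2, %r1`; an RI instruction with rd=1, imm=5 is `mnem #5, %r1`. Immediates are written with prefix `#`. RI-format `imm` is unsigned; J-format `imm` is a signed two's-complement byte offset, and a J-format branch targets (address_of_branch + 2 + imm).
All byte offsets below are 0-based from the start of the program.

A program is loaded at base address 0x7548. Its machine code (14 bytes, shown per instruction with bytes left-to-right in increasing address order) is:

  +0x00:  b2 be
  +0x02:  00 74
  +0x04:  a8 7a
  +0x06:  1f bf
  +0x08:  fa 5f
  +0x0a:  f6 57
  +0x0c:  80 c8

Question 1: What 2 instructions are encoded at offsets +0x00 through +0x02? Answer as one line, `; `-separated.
[00] b2 be → 0xbeb2
  op=0xbeb2>>10=0x2f ⇒ cmpi (RI)
  rd@[9:7]=0x5 ⇒ %r5
  imm@[6:0]=0x32 ⇒ #50
[02] 00 74 → 0x7400
  op=0x7400>>10=0x1d ⇒ halt (N)

cmpi #50, %r5; halt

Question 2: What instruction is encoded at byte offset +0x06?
cmpi #31, %r6

[06] 1f bf → 0xbf1f
  opcode bits[15:10]=0x2f: cmpi/RI
  rd: (w>>7)&0x7=0x6 → %r6
  imm: (w>>0)&0x7f=0x1f → #31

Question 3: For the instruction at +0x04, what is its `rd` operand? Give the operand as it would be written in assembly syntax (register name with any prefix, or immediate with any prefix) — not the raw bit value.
%r5

@+04  little-endian(a8 7a) = 0x7aa8
  op=0x7aa8>>10=0x1e ⇒ subi (RI)
  rd: (w>>7)&0x7=0x5 → %r5
  imm: (w>>0)&0x7f=0x28 → #40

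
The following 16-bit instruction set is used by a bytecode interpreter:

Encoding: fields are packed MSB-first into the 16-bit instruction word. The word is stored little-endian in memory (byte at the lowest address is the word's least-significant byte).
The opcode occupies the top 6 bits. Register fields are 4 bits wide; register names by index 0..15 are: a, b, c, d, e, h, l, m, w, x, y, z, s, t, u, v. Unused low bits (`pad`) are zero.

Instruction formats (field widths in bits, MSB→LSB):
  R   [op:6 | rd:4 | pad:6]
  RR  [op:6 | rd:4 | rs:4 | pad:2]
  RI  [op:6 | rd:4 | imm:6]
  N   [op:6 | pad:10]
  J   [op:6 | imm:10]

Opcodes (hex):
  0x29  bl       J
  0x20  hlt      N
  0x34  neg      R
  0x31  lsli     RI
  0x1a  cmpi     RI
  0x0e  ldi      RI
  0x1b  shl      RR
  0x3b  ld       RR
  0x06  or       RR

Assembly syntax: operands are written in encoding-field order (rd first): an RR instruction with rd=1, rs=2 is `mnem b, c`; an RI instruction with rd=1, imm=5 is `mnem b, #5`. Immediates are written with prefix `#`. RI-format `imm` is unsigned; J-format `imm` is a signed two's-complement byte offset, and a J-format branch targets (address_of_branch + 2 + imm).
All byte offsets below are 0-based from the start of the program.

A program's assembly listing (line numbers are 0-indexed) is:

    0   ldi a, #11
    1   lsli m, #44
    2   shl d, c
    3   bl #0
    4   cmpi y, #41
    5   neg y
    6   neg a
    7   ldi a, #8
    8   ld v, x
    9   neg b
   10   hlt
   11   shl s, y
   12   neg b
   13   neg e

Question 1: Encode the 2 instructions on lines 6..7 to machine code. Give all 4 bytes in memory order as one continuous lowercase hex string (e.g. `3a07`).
00d00838

L6: neg op=0x34:6|rd=0:4|pad=0:6 ⇒ 0xd000 ⇒ little 00 d0
L7: ldi op=0xe:6|rd=0:4|imm=8:6 ⇒ 0x3808 ⇒ little 08 38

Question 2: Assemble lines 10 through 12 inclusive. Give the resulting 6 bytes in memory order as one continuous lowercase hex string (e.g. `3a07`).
10. hlt fields op=0x20:6|pad=0:10 → word 8000h → 00 80
11. shl fields op=0x1b:6|rd=12:4|rs=10:4|pad=0:2 → word 6f28h → 28 6f
12. neg fields op=0x34:6|rd=1:4|pad=0:6 → word d040h → 40 d0

0080286f40d0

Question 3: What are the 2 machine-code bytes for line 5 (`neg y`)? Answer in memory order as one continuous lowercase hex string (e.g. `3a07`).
5. neg fields op=0x34:6|rd=10:4|pad=0:6 → word d280h → 80 d2

80d2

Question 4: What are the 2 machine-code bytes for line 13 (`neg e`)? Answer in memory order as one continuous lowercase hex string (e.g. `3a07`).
13. neg fields op=0x34:6|rd=4:4|pad=0:6 → word d100h → 00 d1

00d1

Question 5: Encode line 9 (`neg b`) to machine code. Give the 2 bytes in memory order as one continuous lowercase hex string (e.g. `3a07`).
line 9 (neg): pack op=0x34:6|rd=1:4|pad=0:6 = 0xd040; little→ 40 d0

40d0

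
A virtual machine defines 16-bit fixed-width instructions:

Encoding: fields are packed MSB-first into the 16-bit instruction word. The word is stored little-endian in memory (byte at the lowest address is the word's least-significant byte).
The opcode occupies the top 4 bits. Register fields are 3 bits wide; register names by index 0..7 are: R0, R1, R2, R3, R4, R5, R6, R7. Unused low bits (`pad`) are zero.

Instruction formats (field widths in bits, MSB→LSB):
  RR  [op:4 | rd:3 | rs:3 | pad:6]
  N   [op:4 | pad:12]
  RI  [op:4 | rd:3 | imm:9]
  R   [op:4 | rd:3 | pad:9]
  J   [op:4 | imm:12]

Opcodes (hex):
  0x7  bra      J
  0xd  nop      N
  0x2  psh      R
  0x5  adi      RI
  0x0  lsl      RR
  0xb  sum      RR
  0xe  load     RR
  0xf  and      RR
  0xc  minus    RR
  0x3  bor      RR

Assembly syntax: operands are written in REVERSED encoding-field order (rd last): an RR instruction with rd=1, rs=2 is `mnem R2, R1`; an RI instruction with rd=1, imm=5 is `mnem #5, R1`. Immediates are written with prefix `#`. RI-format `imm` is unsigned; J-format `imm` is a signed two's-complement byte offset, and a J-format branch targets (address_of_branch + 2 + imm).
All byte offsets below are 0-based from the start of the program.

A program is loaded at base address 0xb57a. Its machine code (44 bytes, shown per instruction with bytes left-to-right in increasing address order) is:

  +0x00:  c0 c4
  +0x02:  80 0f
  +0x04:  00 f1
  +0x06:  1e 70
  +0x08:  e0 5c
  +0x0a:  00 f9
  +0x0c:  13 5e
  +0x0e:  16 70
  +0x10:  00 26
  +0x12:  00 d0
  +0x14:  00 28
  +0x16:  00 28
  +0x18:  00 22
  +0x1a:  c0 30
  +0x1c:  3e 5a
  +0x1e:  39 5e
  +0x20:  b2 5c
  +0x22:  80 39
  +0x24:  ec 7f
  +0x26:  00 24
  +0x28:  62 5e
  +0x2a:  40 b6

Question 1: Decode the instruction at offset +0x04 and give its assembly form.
off 0x04: read 00 f1 as little → 0xf100
  opcode bits[15:12]=0xf: and/RR
  rd@[11:9]=0x0 ⇒ R0
  rs@[8:6]=0x4 ⇒ R4

and R4, R0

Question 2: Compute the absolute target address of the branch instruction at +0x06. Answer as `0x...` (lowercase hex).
0xb5a0

off 0x06: read 1e 70 as little → 0x701e
  op=0x701e>>12=0x7 ⇒ bra (J)
  imm: (w>>0)&0xfff=0x1e → #30
  target = base 0xb57a + off 0x06 + 2 + imm 30 = 0xb5a0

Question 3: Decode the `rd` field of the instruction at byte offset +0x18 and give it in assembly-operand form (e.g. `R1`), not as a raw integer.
[18] 00 22 → 0x2200
  op=0x2200>>12=0x2 ⇒ psh (R)
  [11:9] rd=1 = R1

R1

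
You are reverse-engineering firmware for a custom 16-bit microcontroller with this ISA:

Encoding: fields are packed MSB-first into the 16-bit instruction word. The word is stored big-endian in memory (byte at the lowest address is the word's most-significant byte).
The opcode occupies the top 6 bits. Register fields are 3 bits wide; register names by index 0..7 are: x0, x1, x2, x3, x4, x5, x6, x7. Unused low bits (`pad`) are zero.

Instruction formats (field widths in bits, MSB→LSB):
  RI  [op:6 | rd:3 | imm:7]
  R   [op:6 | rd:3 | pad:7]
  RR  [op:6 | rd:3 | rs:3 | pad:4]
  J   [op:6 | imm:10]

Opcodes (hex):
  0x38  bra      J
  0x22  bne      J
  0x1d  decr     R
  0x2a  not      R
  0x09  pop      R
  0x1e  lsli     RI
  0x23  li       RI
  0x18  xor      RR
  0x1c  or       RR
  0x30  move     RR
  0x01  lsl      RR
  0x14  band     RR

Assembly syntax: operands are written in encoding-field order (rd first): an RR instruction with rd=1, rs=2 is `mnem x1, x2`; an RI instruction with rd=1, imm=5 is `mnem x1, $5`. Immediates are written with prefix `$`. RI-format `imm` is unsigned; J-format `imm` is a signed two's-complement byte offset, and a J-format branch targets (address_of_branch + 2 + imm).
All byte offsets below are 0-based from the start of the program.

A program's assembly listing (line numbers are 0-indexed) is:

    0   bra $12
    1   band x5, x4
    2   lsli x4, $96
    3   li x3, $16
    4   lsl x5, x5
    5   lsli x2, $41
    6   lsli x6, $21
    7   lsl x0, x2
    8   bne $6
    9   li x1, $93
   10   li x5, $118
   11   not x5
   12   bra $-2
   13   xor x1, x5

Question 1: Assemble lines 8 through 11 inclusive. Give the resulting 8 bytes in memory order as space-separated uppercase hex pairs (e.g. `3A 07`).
line 8 (bne): pack op=0x22:6|imm=6:10 = 0x8806; big→ 88 06
line 9 (li): pack op=0x23:6|rd=1:3|imm=93:7 = 0x8cdd; big→ 8c dd
line 10 (li): pack op=0x23:6|rd=5:3|imm=118:7 = 0x8ef6; big→ 8e f6
line 11 (not): pack op=0x2a:6|rd=5:3|pad=0:7 = 0xaa80; big→ aa 80

88 06 8C DD 8E F6 AA 80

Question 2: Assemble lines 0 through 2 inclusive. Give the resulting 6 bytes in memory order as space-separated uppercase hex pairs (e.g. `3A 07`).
0. bra fields op=0x38:6|imm=12:10 → word e00ch → e0 0c
1. band fields op=0x14:6|rd=5:3|rs=4:3|pad=0:4 → word 52c0h → 52 c0
2. lsli fields op=0x1e:6|rd=4:3|imm=96:7 → word 7a60h → 7a 60

E0 0C 52 C0 7A 60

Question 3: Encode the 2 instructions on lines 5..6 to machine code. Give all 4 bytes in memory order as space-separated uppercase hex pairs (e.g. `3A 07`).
L5: lsli op=0x1e:6|rd=2:3|imm=41:7 ⇒ 0x7929 ⇒ big 79 29
L6: lsli op=0x1e:6|rd=6:3|imm=21:7 ⇒ 0x7b15 ⇒ big 7b 15

79 29 7B 15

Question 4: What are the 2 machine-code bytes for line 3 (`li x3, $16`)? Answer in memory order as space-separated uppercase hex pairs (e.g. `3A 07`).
8D 90

line 3 (li): pack op=0x23:6|rd=3:3|imm=16:7 = 0x8d90; big→ 8d 90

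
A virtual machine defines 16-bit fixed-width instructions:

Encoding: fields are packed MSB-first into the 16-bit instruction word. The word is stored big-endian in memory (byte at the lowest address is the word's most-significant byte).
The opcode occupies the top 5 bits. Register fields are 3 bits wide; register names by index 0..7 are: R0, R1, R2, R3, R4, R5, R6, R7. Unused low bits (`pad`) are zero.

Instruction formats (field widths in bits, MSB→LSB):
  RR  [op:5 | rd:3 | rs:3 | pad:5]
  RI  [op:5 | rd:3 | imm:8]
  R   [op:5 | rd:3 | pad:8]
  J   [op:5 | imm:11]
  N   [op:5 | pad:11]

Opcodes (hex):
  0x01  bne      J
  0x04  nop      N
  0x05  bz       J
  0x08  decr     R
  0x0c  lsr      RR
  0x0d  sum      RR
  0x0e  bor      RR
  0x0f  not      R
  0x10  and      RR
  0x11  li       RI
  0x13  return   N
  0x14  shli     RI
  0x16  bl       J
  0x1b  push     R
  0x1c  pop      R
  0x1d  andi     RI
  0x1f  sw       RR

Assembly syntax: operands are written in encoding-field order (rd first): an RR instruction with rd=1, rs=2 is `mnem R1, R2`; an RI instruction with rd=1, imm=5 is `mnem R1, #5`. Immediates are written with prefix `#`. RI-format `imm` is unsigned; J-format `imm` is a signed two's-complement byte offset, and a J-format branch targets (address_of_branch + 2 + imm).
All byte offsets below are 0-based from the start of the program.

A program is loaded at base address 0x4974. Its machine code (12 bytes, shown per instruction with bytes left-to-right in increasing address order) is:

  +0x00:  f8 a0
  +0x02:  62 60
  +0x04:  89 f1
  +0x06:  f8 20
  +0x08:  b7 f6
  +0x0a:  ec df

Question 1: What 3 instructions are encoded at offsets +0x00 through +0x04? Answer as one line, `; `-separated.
sw R0, R5; lsr R2, R3; li R1, #241

off 0x00: read f8 a0 as big → 0xf8a0
  top 5b → 0x1f → sw [RR]
  [10:8] rd=0 = R0
  [7:5] rs=5 = R5
off 0x02: read 62 60 as big → 0x6260
  top 5b → 0xc → lsr [RR]
  [10:8] rd=2 = R2
  [7:5] rs=3 = R3
off 0x04: read 89 f1 as big → 0x89f1
  top 5b → 0x11 → li [RI]
  [10:8] rd=1 = R1
  [7:0] imm=241 = #241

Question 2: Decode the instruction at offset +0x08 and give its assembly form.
bl #-10

@+08  big-endian(b7 f6) = 0xb7f6
  opcode bits[15:11]=0x16: bl/J
  [10:0] imm=2038 (s11→-10) = #-10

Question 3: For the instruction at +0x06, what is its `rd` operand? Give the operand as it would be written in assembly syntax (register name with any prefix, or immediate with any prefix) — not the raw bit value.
[06] f8 20 → 0xf820
  opcode bits[15:11]=0x1f: sw/RR
  [10:8] rd=0 = R0
  [7:5] rs=1 = R1

R0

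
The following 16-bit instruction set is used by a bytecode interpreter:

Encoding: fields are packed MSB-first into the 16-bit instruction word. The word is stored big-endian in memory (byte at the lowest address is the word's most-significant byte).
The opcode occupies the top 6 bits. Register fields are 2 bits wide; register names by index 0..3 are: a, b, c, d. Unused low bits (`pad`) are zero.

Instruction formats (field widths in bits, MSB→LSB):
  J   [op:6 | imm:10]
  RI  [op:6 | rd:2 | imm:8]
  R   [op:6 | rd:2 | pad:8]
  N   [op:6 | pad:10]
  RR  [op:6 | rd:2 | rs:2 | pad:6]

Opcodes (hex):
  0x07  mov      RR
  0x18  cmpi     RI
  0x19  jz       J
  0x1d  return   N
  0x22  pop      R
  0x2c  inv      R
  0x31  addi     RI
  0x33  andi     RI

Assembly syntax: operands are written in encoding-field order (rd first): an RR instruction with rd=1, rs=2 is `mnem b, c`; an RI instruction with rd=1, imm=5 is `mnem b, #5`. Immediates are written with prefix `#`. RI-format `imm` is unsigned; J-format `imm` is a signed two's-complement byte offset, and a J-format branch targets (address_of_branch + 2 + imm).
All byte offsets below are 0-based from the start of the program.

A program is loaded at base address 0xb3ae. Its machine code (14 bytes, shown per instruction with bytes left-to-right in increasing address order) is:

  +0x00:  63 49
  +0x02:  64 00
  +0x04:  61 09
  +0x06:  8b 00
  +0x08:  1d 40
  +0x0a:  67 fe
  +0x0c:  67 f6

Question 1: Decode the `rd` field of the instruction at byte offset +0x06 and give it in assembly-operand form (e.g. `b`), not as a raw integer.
[06] 8b 00 → 0x8b00
  top 6b → 0x22 → pop [R]
  rd: (w>>8)&0x3=0x3 → d

d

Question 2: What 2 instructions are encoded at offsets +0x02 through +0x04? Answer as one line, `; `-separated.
jz #0; cmpi b, #9

off 0x02: read 64 00 as big → 0x6400
  opcode bits[15:10]=0x19: jz/J
  imm@[9:0]=0x0 ⇒ #0
off 0x04: read 61 09 as big → 0x6109
  opcode bits[15:10]=0x18: cmpi/RI
  rd@[9:8]=0x1 ⇒ b
  imm@[7:0]=0x9 ⇒ #9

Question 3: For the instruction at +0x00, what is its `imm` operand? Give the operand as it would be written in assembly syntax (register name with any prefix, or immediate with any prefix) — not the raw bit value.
+0x00: 63 49 ⇒ word 0x6349 (big)
  top 6b → 0x18 → cmpi [RI]
  rd@[9:8]=0x3 ⇒ d
  imm@[7:0]=0x49 ⇒ #73

#73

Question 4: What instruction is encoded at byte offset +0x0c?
[0c] 67 f6 → 0x67f6
  op=0x67f6>>10=0x19 ⇒ jz (J)
  [9:0] imm=1014 (s10→-10) = #-10

jz #-10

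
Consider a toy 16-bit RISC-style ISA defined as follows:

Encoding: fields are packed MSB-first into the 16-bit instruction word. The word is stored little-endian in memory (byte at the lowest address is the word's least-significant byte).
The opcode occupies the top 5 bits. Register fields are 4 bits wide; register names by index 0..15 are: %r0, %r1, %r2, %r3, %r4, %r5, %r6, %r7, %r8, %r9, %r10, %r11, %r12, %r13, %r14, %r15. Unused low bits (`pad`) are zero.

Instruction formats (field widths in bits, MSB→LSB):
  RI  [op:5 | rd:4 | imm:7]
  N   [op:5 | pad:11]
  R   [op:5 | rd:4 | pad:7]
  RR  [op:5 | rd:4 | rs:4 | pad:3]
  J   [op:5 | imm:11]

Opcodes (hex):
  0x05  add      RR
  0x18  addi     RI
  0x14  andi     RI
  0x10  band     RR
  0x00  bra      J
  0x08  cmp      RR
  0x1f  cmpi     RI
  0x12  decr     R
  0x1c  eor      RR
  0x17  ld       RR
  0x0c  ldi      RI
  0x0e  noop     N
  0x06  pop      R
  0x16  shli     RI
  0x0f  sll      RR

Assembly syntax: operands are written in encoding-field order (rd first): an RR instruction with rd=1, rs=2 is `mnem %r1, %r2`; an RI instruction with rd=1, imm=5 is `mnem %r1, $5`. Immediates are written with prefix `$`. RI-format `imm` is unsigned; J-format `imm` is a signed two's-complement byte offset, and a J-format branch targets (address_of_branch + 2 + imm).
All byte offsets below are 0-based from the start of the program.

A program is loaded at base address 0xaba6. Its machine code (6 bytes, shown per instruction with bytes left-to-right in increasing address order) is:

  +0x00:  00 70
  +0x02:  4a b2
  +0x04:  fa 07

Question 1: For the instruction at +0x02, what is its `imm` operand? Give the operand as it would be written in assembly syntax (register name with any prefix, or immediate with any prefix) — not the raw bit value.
+0x02: 4a b2 ⇒ word 0xb24a (little)
  top 5b → 0x16 → shli [RI]
  [10:7] rd=4 = %r4
  [6:0] imm=74 = $74

$74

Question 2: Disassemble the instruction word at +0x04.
bra $-6

@+04  little-endian(fa 07) = 0x07fa
  top 5b → 0x0 → bra [J]
  imm: (w>>0)&0x7ff=0x7fa (s11→-6) → $-6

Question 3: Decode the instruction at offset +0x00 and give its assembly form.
@+00  little-endian(00 70) = 0x7000
  top 5b → 0xe → noop [N]

noop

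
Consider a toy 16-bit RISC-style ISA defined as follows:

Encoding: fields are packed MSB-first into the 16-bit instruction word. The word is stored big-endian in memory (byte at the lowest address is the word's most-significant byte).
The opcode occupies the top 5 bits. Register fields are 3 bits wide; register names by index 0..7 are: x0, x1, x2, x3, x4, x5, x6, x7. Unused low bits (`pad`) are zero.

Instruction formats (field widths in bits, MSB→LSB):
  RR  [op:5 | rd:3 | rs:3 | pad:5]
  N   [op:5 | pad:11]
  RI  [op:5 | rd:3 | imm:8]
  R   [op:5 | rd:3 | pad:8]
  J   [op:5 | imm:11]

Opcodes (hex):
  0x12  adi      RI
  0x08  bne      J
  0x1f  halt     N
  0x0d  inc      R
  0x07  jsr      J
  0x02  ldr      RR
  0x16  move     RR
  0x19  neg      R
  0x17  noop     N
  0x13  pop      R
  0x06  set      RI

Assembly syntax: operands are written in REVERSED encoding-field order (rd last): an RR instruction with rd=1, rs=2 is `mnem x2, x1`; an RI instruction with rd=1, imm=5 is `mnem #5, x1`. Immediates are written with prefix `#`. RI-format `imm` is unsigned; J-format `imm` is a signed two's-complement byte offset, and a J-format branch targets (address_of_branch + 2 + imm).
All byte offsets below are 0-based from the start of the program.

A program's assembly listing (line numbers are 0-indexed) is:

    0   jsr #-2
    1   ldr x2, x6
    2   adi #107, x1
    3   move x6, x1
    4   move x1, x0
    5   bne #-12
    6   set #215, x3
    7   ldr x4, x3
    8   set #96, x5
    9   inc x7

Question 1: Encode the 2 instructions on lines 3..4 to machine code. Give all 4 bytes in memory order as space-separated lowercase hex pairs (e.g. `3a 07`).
b1 c0 b0 20

L3: move op=0x16:5|rd=1:3|rs=6:3|pad=0:5 ⇒ 0xb1c0 ⇒ big b1 c0
L4: move op=0x16:5|rd=0:3|rs=1:3|pad=0:5 ⇒ 0xb020 ⇒ big b0 20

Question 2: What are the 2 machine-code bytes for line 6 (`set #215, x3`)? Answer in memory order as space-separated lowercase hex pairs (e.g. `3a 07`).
6. set fields op=0x6:5|rd=3:3|imm=215:8 → word 33d7h → 33 d7

33 d7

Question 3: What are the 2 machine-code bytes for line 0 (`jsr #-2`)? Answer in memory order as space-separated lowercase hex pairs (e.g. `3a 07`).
L0: jsr op=0x7:5|imm=-2:11 ⇒ 0x3ffe ⇒ big 3f fe

3f fe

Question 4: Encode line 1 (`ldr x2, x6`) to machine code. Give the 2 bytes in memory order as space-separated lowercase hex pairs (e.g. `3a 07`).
16 40

line 1 (ldr): pack op=0x2:5|rd=6:3|rs=2:3|pad=0:5 = 0x1640; big→ 16 40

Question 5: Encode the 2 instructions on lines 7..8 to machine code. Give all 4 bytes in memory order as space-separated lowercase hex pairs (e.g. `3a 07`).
13 80 35 60

line 7 (ldr): pack op=0x2:5|rd=3:3|rs=4:3|pad=0:5 = 0x1380; big→ 13 80
line 8 (set): pack op=0x6:5|rd=5:3|imm=96:8 = 0x3560; big→ 35 60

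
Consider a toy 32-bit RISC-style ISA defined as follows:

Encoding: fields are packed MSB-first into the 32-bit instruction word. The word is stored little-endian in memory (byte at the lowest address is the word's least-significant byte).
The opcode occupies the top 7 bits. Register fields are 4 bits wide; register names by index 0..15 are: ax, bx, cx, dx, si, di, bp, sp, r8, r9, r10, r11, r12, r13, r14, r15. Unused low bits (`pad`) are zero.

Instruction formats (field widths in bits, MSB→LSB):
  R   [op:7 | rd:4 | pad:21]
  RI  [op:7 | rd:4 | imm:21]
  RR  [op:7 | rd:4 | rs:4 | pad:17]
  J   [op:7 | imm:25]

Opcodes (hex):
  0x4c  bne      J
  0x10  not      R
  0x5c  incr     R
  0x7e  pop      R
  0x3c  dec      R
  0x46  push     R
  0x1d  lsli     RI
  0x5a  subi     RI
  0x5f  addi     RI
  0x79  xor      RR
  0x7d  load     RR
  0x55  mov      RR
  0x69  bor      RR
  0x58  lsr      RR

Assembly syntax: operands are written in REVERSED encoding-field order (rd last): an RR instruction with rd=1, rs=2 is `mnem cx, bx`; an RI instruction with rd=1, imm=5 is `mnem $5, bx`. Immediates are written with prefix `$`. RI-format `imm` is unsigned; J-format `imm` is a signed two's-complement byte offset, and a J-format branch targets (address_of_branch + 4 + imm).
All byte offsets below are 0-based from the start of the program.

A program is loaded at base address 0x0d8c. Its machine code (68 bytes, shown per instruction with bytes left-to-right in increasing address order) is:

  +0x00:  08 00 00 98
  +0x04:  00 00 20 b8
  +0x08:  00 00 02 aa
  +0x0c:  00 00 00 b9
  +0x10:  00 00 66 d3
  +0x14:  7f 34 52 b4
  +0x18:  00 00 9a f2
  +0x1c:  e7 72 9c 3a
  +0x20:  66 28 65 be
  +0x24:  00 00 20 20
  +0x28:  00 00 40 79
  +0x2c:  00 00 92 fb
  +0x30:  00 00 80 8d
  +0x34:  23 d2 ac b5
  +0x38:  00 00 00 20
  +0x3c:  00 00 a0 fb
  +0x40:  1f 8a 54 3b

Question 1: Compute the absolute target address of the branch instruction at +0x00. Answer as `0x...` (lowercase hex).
[00] 08 00 00 98 → 0x98000008
  opcode bits[31:25]=0x4c: bne/J
  imm@[24:0]=0x8 ⇒ $8
  target = base 0x0d8c + off 0x00 + 4 + imm 8 = 0x0d98

0x0d98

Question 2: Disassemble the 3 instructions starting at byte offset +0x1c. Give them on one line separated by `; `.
lsli $1864423, si; addi $338022, dx; not bx

off 0x1c: read e7 72 9c 3a as little → 0x3a9c72e7
  top 7b → 0x1d → lsli [RI]
  [24:21] rd=4 = si
  [20:0] imm=1864423 = $1864423
off 0x20: read 66 28 65 be as little → 0xbe652866
  top 7b → 0x5f → addi [RI]
  [24:21] rd=3 = dx
  [20:0] imm=338022 = $338022
off 0x24: read 00 00 20 20 as little → 0x20200000
  top 7b → 0x10 → not [R]
  [24:21] rd=1 = bx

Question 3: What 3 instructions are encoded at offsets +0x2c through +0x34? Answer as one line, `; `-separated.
[2c] 00 00 92 fb → 0xfb920000
  top 7b → 0x7d → load [RR]
  [24:21] rd=12 = r12
  [20:17] rs=9 = r9
[30] 00 00 80 8d → 0x8d800000
  top 7b → 0x46 → push [R]
  [24:21] rd=12 = r12
[34] 23 d2 ac b5 → 0xb5acd223
  top 7b → 0x5a → subi [RI]
  [24:21] rd=13 = r13
  [20:0] imm=840227 = $840227

load r9, r12; push r12; subi $840227, r13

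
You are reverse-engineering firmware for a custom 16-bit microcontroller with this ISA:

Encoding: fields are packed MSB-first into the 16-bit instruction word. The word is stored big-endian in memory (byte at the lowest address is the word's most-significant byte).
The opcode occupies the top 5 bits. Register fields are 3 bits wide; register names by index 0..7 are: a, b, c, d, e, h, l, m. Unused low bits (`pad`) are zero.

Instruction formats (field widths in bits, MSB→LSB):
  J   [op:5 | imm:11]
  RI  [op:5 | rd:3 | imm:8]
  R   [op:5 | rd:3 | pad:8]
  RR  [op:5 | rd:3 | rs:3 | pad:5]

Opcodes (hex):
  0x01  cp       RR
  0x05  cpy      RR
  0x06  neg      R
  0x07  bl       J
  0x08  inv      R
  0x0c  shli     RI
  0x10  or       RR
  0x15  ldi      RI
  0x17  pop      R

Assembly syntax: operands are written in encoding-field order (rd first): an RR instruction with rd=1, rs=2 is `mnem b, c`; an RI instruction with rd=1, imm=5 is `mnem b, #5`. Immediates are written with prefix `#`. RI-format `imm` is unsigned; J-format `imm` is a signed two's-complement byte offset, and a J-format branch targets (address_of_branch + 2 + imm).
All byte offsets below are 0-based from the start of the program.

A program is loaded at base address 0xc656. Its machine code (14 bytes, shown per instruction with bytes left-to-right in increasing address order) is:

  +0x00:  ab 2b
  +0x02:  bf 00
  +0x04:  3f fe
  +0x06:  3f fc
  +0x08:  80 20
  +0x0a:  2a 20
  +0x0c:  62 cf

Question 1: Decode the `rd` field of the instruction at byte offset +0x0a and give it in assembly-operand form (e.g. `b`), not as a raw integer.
c

[0a] 2a 20 → 0x2a20
  opcode bits[15:11]=0x5: cpy/RR
  rd@[10:8]=0x2 ⇒ c
  rs@[7:5]=0x1 ⇒ b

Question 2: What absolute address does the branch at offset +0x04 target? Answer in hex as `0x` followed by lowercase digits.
0xc65a

[04] 3f fe → 0x3ffe
  top 5b → 0x7 → bl [J]
  [10:0] imm=2046 (s11→-2) = #-2
  target = base 0xc656 + off 0x04 + 2 + imm -2 = 0xc65a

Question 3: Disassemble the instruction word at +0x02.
[02] bf 00 → 0xbf00
  opcode bits[15:11]=0x17: pop/R
  rd@[10:8]=0x7 ⇒ m

pop m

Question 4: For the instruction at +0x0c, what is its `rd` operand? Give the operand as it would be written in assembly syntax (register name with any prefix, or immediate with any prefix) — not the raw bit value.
@+0c  big-endian(62 cf) = 0x62cf
  op=0x62cf>>11=0xc ⇒ shli (RI)
  [10:8] rd=2 = c
  [7:0] imm=207 = #207

c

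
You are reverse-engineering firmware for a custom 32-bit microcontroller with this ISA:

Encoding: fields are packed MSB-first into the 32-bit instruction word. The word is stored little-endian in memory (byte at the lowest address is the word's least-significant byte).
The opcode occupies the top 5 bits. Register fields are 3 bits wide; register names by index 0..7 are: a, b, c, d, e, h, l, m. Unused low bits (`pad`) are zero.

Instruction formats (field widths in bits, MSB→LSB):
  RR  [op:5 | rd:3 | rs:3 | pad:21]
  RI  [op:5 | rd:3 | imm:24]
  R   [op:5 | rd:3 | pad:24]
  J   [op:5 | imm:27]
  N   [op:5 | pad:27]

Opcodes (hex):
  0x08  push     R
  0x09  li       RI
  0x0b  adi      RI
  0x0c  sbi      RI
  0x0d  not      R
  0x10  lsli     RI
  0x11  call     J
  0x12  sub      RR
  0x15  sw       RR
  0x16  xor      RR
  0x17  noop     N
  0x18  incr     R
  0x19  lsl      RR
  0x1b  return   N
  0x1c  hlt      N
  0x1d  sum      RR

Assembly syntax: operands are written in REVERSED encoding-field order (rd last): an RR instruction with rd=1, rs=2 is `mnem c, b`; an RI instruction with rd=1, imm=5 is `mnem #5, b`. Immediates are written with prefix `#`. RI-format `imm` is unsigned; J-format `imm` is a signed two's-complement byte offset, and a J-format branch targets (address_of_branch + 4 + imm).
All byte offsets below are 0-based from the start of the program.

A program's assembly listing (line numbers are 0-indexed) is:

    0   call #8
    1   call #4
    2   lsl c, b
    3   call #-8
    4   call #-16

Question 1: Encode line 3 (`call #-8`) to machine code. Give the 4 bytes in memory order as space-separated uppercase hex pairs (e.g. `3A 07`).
L3: call op=0x11:5|imm=-8:27 ⇒ 0x8ffffff8 ⇒ little f8 ff ff 8f

F8 FF FF 8F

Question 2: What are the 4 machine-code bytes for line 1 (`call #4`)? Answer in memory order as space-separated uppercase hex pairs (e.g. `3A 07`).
04 00 00 88

line 1 (call): pack op=0x11:5|imm=4:27 = 0x88000004; little→ 04 00 00 88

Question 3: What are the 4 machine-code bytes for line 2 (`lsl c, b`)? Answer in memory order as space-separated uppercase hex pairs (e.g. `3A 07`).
00 00 40 C9

2. lsl fields op=0x19:5|rd=1:3|rs=2:3|pad=0:21 → word c9400000h → 00 00 40 c9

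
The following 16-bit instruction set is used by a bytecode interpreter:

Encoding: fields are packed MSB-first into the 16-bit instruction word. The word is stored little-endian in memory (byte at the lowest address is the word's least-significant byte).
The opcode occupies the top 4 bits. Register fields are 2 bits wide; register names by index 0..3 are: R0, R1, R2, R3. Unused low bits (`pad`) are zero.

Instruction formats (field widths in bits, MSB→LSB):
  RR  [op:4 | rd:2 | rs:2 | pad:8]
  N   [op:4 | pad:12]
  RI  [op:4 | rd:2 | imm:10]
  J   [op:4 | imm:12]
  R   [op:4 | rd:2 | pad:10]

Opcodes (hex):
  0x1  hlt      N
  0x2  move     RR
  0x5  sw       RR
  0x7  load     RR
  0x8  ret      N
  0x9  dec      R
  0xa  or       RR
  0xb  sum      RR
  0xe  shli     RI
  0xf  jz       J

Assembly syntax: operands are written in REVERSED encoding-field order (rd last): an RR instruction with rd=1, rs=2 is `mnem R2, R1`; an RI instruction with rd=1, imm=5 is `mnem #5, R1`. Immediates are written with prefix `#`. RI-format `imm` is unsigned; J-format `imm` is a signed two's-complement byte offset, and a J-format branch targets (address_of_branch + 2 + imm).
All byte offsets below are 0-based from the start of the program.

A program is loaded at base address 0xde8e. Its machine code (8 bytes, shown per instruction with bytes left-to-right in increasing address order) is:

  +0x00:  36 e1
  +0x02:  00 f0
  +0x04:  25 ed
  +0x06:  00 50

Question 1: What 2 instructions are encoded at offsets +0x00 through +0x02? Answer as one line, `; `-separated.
shli #310, R0; jz #0

[00] 36 e1 → 0xe136
  top 4b → 0xe → shli [RI]
  rd@[11:10]=0x0 ⇒ R0
  imm@[9:0]=0x136 ⇒ #310
[02] 00 f0 → 0xf000
  top 4b → 0xf → jz [J]
  imm@[11:0]=0x0 ⇒ #0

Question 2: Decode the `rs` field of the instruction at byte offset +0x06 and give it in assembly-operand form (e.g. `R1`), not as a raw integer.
R0

[06] 00 50 → 0x5000
  top 4b → 0x5 → sw [RR]
  rd: (w>>10)&0x3=0x0 → R0
  rs: (w>>8)&0x3=0x0 → R0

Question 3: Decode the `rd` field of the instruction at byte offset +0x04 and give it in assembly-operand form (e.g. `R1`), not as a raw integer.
[04] 25 ed → 0xed25
  opcode bits[15:12]=0xe: shli/RI
  rd: (w>>10)&0x3=0x3 → R3
  imm: (w>>0)&0x3ff=0x125 → #293

R3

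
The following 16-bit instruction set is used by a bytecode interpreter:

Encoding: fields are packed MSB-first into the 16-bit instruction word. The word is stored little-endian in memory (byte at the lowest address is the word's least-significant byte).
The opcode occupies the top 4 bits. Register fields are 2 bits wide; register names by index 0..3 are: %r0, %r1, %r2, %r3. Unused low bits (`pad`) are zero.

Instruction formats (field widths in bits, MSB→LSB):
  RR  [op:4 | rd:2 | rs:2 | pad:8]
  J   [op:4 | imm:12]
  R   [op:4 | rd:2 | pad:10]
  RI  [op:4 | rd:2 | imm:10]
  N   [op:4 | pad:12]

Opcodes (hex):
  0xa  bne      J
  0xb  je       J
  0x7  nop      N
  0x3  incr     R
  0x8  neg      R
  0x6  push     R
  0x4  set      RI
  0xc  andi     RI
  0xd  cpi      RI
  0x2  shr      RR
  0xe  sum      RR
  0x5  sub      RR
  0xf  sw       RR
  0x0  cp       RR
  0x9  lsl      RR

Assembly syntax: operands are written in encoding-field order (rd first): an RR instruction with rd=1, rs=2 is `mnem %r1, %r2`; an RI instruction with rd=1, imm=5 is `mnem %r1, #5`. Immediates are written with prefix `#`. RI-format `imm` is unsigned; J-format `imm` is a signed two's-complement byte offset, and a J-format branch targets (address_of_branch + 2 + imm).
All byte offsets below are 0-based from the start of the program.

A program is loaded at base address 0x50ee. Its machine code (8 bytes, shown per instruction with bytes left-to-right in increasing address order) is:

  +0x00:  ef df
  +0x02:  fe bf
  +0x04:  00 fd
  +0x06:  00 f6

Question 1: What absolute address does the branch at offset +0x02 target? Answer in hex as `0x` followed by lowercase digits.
off 0x02: read fe bf as little → 0xbffe
  top 4b → 0xb → je [J]
  [11:0] imm=4094 (s12→-2) = #-2
  target = base 0x50ee + off 0x02 + 2 + imm -2 = 0x50f0

0x50f0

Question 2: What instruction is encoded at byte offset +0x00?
@+00  little-endian(ef df) = 0xdfef
  top 4b → 0xd → cpi [RI]
  rd@[11:10]=0x3 ⇒ %r3
  imm@[9:0]=0x3ef ⇒ #1007

cpi %r3, #1007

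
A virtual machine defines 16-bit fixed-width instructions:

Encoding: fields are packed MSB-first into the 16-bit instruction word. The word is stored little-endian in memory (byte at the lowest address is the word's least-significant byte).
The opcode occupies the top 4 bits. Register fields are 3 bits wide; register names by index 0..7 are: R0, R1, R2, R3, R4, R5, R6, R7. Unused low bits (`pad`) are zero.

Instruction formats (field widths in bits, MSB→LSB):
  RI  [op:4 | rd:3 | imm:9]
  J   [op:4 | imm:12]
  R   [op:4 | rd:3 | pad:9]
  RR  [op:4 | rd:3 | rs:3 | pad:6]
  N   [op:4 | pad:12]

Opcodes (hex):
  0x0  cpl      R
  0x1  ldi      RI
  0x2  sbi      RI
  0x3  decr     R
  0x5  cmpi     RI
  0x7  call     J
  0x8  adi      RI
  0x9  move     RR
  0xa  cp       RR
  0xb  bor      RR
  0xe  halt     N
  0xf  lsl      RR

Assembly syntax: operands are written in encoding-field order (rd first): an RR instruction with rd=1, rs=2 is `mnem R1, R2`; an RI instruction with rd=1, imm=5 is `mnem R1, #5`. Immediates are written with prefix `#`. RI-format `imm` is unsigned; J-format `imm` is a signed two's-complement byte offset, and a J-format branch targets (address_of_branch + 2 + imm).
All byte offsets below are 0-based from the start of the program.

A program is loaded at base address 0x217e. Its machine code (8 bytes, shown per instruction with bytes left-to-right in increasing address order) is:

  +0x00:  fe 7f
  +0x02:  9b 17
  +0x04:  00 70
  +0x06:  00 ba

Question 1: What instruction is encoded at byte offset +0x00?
call #-2

[00] fe 7f → 0x7ffe
  opcode bits[15:12]=0x7: call/J
  imm: (w>>0)&0xfff=0xffe (s12→-2) → #-2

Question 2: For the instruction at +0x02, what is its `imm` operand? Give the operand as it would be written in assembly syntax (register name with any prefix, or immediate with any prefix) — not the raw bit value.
#411

[02] 9b 17 → 0x179b
  op=0x179b>>12=0x1 ⇒ ldi (RI)
  rd: (w>>9)&0x7=0x3 → R3
  imm: (w>>0)&0x1ff=0x19b → #411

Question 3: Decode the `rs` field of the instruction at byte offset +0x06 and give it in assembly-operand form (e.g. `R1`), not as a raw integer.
[06] 00 ba → 0xba00
  opcode bits[15:12]=0xb: bor/RR
  rd@[11:9]=0x5 ⇒ R5
  rs@[8:6]=0x0 ⇒ R0

R0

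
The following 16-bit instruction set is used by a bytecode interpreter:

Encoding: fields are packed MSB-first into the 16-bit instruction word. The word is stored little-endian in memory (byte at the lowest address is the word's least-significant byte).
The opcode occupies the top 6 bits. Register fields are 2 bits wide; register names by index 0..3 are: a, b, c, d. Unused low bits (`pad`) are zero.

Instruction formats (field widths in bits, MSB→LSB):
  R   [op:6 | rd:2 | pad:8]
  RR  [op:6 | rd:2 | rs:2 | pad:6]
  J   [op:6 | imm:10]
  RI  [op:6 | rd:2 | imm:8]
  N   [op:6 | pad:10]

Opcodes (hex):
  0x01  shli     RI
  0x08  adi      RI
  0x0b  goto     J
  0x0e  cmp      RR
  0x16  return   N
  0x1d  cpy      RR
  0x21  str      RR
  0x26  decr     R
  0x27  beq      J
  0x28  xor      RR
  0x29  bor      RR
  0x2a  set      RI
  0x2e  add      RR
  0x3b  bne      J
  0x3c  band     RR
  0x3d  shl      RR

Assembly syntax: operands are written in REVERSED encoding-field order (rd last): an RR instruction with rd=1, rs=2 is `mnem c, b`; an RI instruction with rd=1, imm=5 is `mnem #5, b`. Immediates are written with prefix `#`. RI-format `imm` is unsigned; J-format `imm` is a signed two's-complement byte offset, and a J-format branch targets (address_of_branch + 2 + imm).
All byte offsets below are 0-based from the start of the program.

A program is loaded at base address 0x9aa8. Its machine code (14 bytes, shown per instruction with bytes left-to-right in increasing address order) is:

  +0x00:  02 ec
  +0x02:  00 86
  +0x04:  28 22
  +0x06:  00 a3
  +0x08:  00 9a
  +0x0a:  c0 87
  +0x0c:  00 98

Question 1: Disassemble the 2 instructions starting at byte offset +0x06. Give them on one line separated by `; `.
xor a, d; decr c

[06] 00 a3 → 0xa300
  top 6b → 0x28 → xor [RR]
  rd: (w>>8)&0x3=0x3 → d
  rs: (w>>6)&0x3=0x0 → a
[08] 00 9a → 0x9a00
  top 6b → 0x26 → decr [R]
  rd: (w>>8)&0x3=0x2 → c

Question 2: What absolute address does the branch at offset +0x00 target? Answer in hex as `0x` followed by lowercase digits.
+0x00: 02 ec ⇒ word 0xec02 (little)
  top 6b → 0x3b → bne [J]
  imm@[9:0]=0x2 ⇒ #2
  target = base 0x9aa8 + off 0x00 + 2 + imm 2 = 0x9aac

0x9aac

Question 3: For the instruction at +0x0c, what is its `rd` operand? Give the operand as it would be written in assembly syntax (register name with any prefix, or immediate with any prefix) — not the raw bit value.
off 0x0c: read 00 98 as little → 0x9800
  opcode bits[15:10]=0x26: decr/R
  [9:8] rd=0 = a

a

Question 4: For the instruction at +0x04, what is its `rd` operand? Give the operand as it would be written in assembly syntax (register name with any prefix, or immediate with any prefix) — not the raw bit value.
c

off 0x04: read 28 22 as little → 0x2228
  opcode bits[15:10]=0x8: adi/RI
  rd@[9:8]=0x2 ⇒ c
  imm@[7:0]=0x28 ⇒ #40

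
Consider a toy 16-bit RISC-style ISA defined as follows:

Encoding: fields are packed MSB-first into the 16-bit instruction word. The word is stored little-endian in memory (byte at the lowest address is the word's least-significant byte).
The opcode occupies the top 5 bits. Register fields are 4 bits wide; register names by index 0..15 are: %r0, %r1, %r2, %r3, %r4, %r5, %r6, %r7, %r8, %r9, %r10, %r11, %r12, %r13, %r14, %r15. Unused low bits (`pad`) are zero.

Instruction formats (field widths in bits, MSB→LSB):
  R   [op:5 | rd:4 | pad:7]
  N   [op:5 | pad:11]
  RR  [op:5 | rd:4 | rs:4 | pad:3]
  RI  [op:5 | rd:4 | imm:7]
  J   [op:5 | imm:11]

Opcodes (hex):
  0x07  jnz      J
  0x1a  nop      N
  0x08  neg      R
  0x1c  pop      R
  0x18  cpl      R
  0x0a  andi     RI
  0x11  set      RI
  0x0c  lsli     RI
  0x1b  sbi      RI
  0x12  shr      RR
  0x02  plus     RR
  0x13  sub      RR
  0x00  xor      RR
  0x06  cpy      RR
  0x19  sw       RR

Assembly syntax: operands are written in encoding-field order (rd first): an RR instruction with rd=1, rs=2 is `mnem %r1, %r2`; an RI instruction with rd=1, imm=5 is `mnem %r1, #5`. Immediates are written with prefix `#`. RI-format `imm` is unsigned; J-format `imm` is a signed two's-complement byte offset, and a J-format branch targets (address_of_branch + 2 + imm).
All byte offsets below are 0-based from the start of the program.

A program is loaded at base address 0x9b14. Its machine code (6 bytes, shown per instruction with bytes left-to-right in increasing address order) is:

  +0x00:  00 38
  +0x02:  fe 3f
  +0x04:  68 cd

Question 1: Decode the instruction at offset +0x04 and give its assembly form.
sw %r10, %r13

off 0x04: read 68 cd as little → 0xcd68
  opcode bits[15:11]=0x19: sw/RR
  rd: (w>>7)&0xf=0xa → %r10
  rs: (w>>3)&0xf=0xd → %r13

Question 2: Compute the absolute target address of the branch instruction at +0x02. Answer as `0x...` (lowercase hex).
@+02  little-endian(fe 3f) = 0x3ffe
  opcode bits[15:11]=0x7: jnz/J
  imm: (w>>0)&0x7ff=0x7fe (s11→-2) → #-2
  target = base 0x9b14 + off 0x02 + 2 + imm -2 = 0x9b16

0x9b16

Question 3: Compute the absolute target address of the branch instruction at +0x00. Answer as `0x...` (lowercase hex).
@+00  little-endian(00 38) = 0x3800
  op=0x3800>>11=0x7 ⇒ jnz (J)
  imm@[10:0]=0x0 ⇒ #0
  target = base 0x9b14 + off 0x00 + 2 + imm 0 = 0x9b16

0x9b16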